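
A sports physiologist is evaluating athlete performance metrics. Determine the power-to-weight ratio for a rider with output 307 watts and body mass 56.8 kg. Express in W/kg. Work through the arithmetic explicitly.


P/W = 307 / 56.8 = 5.405 W/kg

5.405 W/kg


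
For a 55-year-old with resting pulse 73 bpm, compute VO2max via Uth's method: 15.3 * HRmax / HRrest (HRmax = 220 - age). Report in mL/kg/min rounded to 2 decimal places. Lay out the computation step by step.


Step 1: HRmax = 220 - 55 = 165 bpm
Step 2: Ratio = 165 / 73 = 2.2603
Step 3: VO2max = 15.3 * 2.2603 = 34.58 mL/kg/min

34.58 mL/kg/min


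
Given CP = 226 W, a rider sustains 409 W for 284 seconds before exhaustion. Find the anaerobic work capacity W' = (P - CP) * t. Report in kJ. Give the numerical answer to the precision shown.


Excess power = 409 - 226 = 183 W
Work above CP = 183 * 284 = 51972 J
W' = 51.972 kJ

51.972 kJ


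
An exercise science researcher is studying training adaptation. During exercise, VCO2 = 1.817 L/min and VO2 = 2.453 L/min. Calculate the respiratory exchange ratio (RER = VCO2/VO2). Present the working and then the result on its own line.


RER = VCO2 / VO2
= 1.817 / 2.453
= 0.7407

0.7407


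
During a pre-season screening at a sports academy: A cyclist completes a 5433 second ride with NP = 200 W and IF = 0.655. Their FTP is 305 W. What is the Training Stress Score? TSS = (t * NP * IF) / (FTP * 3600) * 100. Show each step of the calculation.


t * NP * IF = 5433 * 200 * 0.655 = 711723.0
FTP * 3600 = 1098000
TSS = (711723.0 / 1098000) * 100 = 64.82

64.82 TSS


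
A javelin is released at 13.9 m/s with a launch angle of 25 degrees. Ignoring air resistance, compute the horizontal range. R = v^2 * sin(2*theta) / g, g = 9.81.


Launch speed squared = 193.21
sin(2 * 25 deg) = 0.766044
Range = 193.21 * 0.766044 / 9.81
= 15.087 m

15.087 m


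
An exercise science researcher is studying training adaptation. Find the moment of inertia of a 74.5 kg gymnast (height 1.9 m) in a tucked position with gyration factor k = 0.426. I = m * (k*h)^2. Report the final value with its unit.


Radius of gyration = 0.426 * 1.9 = 0.8094 m
I = 74.5 * 0.8094^2
= 74.5 * 0.655128
= 48.807 kg*m^2

48.807 kg*m^2


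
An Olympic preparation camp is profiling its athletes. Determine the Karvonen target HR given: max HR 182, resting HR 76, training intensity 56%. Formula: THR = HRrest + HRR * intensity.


HRR = HRmax - HRrest = 182 - 76 = 106
THR = 76 + 106 * 0.56
= 135.36 bpm

135.36 bpm


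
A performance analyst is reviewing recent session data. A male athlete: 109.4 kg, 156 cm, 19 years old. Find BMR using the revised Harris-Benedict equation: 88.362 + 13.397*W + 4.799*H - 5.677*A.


Intercept = 88.362
Weight contribution = 13.397 * 109.4 = 1465.6318
Height contribution = 4.799 * 156 = 748.644
Age contribution = 5.677 * 19 = 107.863
BMR = 88.362 + 1465.6318 + 748.644 - 107.863
= 2194.77 kcal/day

2194.77 kcal/day


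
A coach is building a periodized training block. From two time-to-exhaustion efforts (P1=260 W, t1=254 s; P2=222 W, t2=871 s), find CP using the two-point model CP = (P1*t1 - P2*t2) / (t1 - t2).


Work in trial 1 = 66040 J
Work in trial 2 = 193362 J
Delta work = -127322 J
Delta time = -617 s
CP = -127322 / -617 = 206.36 W

206.36 W


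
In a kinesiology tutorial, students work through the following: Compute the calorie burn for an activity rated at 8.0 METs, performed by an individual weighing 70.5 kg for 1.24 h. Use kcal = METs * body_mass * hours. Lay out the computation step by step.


Product of METs and mass = 8.0 * 70.5 = 564.0
Total kcal = 564.0 * 1.24 = 699.36 kcal

699.36 kcal


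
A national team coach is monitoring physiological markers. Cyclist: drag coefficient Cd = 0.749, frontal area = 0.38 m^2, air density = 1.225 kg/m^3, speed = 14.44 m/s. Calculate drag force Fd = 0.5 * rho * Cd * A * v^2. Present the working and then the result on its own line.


v^2 = 14.44^2 = 208.5136
Fd = 0.5 * 1.225 * 0.749 * 0.38 * 208.5136
= 36.35 N

36.35 N


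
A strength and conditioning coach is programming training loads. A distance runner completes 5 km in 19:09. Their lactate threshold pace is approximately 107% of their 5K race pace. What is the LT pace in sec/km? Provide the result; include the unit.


Convert to seconds: 19 min 9 s = 1149 s
Pace per km = 1149 / 5 = 229.8 s/km
LT pace = 229.8 * 1.07 = 245.89 s/km

245.89 s/km


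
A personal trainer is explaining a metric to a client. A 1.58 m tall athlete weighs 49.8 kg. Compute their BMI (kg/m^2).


height^2 = 2.4964 m^2
BMI = 49.8 / 2.4964 = 19.95 kg/m^2

19.95 kg/m^2


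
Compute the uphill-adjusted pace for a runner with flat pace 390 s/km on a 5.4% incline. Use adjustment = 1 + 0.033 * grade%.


Adjustment factor = 1 + 0.033 * 5.4 = 1.1782
Grade-adjusted pace = 390 * 1.1782 = 459.5 s/km

459.5 s/km


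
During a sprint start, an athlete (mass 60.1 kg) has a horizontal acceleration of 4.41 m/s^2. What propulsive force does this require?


Propulsive force = mass * acceleration
= 60.1 kg * 4.41 m/s^2
= 265.04 N

265.04 N


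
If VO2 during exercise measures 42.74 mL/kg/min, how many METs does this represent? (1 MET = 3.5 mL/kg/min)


METs = VO2 / 3.5 = 42.74 / 3.5 = 12.21

12.21 METs


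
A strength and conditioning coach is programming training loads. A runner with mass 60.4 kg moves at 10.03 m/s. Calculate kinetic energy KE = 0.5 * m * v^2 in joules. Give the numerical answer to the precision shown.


v^2 = 10.03^2 = 100.6009
KE = 0.5 * 60.4 * 100.6009
= 3038.15 J

3038.15 J


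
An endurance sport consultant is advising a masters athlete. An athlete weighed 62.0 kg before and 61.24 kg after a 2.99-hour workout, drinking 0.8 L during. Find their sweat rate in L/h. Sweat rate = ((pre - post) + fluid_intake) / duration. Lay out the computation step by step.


Body mass change = 0.76 kg
Total sweat loss = 0.76 + 0.8 = 1.56 L
Rate = 1.56 / 2.99 = 0.522 L/h

0.522 L/h


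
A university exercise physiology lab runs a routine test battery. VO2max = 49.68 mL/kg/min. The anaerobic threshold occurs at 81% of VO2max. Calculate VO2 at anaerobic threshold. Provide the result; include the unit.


AT fraction = 81 / 100 = 0.81
AT VO2 = 49.68 * 0.81
= 40.24 mL/kg/min

40.24 mL/kg/min


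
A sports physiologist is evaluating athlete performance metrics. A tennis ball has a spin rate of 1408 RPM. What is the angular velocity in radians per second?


Convert RPM to rad/s: multiply by 2*pi and divide by 60
omega = 1408 * 2 * pi / 60
= 147.445 rad/s

147.445 rad/s


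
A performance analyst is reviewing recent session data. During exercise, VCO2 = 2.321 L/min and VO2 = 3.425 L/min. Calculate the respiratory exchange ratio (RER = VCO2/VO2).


RER = VCO2 / VO2
= 2.321 / 3.425
= 0.6777

0.6777


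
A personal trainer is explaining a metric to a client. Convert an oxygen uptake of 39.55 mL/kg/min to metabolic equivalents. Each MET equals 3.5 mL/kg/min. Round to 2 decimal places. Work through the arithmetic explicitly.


One MET = 3.5 mL/kg/min
Number of METs = 39.55 / 3.5
= 11.3 METs

11.3 METs


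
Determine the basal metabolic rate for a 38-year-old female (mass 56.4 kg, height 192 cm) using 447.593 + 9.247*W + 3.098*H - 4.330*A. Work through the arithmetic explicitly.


BMR = 447.593 + 9.247*56.4 + 3.098*192 - 4.330*38
= 1399.4 kcal/day

1399.4 kcal/day


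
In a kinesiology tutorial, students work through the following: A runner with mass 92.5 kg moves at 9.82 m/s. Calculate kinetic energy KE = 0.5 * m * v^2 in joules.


v^2 = 9.82^2 = 96.4324
KE = 0.5 * 92.5 * 96.4324
= 4460.0 J

4460.0 J


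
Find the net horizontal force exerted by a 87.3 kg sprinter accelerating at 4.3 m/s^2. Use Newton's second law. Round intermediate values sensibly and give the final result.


Newton's second law: F = m * a
F = 87.3 * 4.3 = 375.39 N

375.39 N


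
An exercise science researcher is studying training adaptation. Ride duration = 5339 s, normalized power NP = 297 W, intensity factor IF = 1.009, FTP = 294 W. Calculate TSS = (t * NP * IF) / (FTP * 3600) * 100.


Numerator = 5339 * 297 * 1.009 = 1599954.147
Denominator = 294 * 3600 = 1058400
TSS = 1599954.147 / 1058400 * 100
= 151.17

151.17 TSS


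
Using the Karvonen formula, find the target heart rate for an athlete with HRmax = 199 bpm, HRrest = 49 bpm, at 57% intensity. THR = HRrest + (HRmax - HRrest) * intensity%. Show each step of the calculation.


HRR = 199 - 49 = 150
THR = 49 + 150 * 0.57
= 49 + 85.5
= 134.5 bpm

134.5 bpm


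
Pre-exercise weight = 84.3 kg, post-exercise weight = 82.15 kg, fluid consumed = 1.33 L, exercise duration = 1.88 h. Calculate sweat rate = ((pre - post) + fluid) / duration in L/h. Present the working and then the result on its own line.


Weight loss = 84.3 - 82.15 = 2.15 kg (approx L)
Total sweat = 2.15 + 1.33 = 3.48 L
Sweat rate = 3.48 / 1.88 = 1.851 L/h

1.851 L/h


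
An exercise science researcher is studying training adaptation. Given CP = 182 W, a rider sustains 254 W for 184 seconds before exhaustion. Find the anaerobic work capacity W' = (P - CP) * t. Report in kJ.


Excess power = 254 - 182 = 72 W
Work above CP = 72 * 184 = 13248 J
W' = 13.248 kJ

13.248 kJ


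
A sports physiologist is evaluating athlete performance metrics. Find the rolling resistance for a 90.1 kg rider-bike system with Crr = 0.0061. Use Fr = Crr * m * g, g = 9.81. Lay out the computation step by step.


m * g = 90.1 * 9.81 = 883.881 N
Fr = 0.0061 * 883.881 = 5.392 N

5.392 N


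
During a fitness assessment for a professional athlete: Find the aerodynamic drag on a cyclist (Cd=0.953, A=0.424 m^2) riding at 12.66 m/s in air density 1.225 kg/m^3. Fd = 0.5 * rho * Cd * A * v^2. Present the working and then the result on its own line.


Fd = 0.5 * 1.225 * 0.953 * 0.424 * 12.66^2
= 0.5 * 1.225 * 0.953 * 0.424 * 160.2756
= 39.667 N

39.667 N


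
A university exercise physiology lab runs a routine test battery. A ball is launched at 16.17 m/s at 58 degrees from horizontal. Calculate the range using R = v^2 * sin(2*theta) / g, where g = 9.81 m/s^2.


sin(2 * 58) = sin(116) = 0.898794
v^2 = 16.17^2 = 261.4689
R = 261.4689 * 0.898794 / 9.81
= 23.956 m

23.956 m


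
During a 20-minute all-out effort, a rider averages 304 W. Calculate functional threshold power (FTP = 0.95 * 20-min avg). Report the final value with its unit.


FTP = 0.95 * 304
= 288.8 W

288.8 W


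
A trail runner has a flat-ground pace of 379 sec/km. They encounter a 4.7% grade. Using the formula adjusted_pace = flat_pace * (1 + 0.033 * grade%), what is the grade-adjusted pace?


Grade factor = 1 + 0.033 * 4.7 = 1.1551
Adjusted = 379 * 1.1551 = 437.78 sec/km

437.78 s/km


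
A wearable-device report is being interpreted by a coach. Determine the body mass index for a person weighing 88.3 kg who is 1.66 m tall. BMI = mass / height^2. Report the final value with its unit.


BMI = mass / height^2
= 88.3 / 1.66^2
= 88.3 / 2.7556
= 32.04 kg/m^2

32.04 kg/m^2


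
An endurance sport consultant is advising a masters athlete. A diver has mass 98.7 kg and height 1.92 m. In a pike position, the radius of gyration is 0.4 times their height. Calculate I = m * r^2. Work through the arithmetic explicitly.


r = 0.4 * 1.92 = 0.768 m
I = m * r^2 = 98.7 * 0.589824 = 58.216 kg*m^2

58.216 kg*m^2


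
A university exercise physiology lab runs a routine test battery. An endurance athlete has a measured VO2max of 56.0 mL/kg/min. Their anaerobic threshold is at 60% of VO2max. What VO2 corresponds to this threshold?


Anaerobic threshold VO2 = VO2max * 60%
= 56.0 * 0.6
= 33.6 mL/kg/min

33.6 mL/kg/min


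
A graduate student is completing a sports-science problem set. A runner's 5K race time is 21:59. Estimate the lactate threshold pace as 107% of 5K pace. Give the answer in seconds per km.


Total race time = 21*60 + 59 = 1319 seconds
5K pace = 1319 / 5 = 263.8 sec/km
LT pace = 263.8 * 1.07 = 282.27 sec/km

282.27 s/km


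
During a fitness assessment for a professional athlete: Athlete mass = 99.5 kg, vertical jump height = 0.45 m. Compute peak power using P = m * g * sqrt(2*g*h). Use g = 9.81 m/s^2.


sqrt(2 * 9.81 * 0.45) = sqrt(8.829) = 2.971363 m/s
P = 99.5 * 9.81 * 2.971363
= 2900.33 W

2900.33 W


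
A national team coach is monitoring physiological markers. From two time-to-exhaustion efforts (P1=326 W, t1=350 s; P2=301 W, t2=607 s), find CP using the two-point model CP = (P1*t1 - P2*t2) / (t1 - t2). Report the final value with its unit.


Work in trial 1 = 114100 J
Work in trial 2 = 182707 J
Delta work = -68607 J
Delta time = -257 s
CP = -68607 / -257 = 266.95 W

266.95 W


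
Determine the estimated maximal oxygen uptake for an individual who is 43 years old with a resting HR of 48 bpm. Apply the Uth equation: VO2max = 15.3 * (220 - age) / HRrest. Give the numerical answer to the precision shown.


HRmax = 220 - 43 = 177
VO2max = 15.3 * (177 / 48)
= 15.3 * 3.6875
= 56.42 mL/kg/min

56.42 mL/kg/min


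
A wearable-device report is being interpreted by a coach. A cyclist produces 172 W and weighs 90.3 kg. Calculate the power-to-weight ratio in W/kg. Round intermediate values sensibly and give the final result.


P/W = power / mass
= 172 / 90.3
= 1.905 W/kg

1.905 W/kg


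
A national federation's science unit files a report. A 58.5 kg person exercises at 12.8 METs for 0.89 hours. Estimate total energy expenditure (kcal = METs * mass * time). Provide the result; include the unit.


Energy = METs * mass(kg) * time(h)
= 12.8 * 58.5 * 0.89
= 666.43 kcal

666.43 kcal


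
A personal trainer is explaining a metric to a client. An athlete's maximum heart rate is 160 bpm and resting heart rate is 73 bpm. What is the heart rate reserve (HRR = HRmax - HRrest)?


HRR = HRmax - HRrest
= 160 - 73
= 87 bpm

87 bpm


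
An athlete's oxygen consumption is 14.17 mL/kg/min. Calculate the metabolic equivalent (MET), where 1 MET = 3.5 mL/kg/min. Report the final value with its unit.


MET = VO2 / 3.5
= 14.17 / 3.5
= 4.05 METs

4.05 METs


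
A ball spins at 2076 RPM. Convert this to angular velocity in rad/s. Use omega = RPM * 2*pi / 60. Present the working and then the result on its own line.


omega = 2076 * 2 * pi / 60
= 2076 * 6.28318531 / 60
= 13043.893 / 60
= 217.398 rad/s

217.398 rad/s


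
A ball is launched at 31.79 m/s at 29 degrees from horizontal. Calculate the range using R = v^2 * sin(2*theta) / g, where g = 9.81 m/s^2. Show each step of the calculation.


sin(2 * 29) = sin(58) = 0.848048
v^2 = 31.79^2 = 1010.6041
R = 1010.6041 * 0.848048 / 9.81
= 87.364 m

87.364 m


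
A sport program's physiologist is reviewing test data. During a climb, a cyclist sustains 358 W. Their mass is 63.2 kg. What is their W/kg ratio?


Power-to-weight = 358 W / 63.2 kg
= 5.665 W/kg

5.665 W/kg


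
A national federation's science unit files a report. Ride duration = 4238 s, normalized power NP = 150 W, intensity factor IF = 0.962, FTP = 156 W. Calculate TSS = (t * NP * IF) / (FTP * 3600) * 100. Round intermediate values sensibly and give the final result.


Numerator = 4238 * 150 * 0.962 = 611543.4
Denominator = 156 * 3600 = 561600
TSS = 611543.4 / 561600 * 100
= 108.89

108.89 TSS


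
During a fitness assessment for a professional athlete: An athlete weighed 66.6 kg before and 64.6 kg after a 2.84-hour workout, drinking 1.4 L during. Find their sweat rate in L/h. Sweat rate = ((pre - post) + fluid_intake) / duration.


Body mass change = 2.0 kg
Total sweat loss = 2.0 + 1.4 = 3.4 L
Rate = 3.4 / 2.84 = 1.197 L/h

1.197 L/h


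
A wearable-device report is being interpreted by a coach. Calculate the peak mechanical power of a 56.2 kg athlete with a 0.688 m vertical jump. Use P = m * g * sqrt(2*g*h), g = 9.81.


First, sqrt(2gh) = sqrt(2 * 9.81 * 0.688)
= sqrt(13.49856) = 3.674039 m/s
Power = 56.2 * 9.81 * 3.674039 = 2025.58 W

2025.58 W


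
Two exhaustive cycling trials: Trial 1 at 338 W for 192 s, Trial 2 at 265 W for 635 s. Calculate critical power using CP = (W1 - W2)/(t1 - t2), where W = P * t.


W1 = 338 * 192 = 64896 J
W2 = 265 * 635 = 168275 J
CP = (64896 - 168275) / (192 - 635)
= -103379 / -443
= 233.36 W

233.36 W


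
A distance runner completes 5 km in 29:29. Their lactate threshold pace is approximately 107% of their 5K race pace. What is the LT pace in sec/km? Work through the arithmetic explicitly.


Convert to seconds: 29 min 29 s = 1769 s
Pace per km = 1769 / 5 = 353.8 s/km
LT pace = 353.8 * 1.07 = 378.57 s/km

378.57 s/km


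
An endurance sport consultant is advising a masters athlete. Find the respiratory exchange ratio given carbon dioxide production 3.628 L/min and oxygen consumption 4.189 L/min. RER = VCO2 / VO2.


VCO2 = 3.628 L/min
VO2 = 4.189 L/min
RER = 3.628 / 4.189 = 0.8661

0.8661


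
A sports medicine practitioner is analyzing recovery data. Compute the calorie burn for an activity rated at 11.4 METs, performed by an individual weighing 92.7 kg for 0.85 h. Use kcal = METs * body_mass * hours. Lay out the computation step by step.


Product of METs and mass = 11.4 * 92.7 = 1056.78
Total kcal = 1056.78 * 0.85 = 898.26 kcal

898.26 kcal


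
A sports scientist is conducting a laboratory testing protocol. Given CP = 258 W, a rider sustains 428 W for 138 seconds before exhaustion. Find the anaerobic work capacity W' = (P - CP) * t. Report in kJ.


Excess power = 428 - 258 = 170 W
Work above CP = 170 * 138 = 23460 J
W' = 23.46 kJ

23.46 kJ


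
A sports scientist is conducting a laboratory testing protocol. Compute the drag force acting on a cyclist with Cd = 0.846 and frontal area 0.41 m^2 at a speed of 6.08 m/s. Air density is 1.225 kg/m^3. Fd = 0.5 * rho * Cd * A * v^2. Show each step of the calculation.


Step 1: v^2 = 36.9664
Step 2: Fd = 0.5 * 1.225 * 0.846 * 0.41 * 36.9664
= 7.854 N

7.854 N


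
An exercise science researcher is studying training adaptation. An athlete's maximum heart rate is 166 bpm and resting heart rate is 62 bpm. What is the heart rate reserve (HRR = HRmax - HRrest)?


HRR = HRmax - HRrest
= 166 - 62
= 104 bpm

104 bpm


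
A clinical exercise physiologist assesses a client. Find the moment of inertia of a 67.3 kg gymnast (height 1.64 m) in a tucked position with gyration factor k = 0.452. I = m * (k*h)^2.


Radius of gyration = 0.452 * 1.64 = 0.74128 m
I = 67.3 * 0.74128^2
= 67.3 * 0.549496
= 36.981 kg*m^2

36.981 kg*m^2


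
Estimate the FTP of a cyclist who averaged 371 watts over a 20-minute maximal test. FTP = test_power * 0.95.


FTP = 371 * 0.95 = 352.45 W

352.45 W


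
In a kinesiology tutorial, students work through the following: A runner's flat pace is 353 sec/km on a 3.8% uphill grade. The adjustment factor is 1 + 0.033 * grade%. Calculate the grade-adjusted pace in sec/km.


Factor = 1 + 0.033 * 3.8 = 1.1254
Adjusted pace = 353 * 1.1254
= 397.27 sec/km

397.27 s/km


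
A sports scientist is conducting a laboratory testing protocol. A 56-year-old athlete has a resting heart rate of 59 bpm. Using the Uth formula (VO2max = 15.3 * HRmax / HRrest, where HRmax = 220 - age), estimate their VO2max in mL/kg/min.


HRmax = 220 - 56 = 164 bpm
Ratio = HRmax / HRrest = 164 / 59 = 2.7797
VO2max = 15.3 * 2.7797 = 42.53 mL/kg/min

42.53 mL/kg/min


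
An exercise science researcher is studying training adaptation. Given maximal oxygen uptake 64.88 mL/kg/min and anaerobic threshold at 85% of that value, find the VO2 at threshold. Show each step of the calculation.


Percentage as decimal = 0.85
VO2 at AT = 64.88 * 0.85 = 55.15 mL/kg/min

55.15 mL/kg/min


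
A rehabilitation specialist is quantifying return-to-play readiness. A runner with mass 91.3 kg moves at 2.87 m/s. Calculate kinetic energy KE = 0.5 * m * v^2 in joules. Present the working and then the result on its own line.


v^2 = 2.87^2 = 8.2369
KE = 0.5 * 91.3 * 8.2369
= 376.01 J

376.01 J


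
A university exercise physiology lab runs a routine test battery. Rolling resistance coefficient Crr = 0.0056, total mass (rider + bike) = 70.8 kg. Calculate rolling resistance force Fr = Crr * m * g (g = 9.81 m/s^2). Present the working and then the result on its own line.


Fr = Crr * m * g
= 0.0056 * 70.8 * 9.81
= 3.889 N

3.889 N


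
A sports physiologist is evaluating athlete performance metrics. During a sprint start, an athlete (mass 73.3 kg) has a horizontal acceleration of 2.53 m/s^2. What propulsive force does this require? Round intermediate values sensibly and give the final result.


Propulsive force = mass * acceleration
= 73.3 kg * 2.53 m/s^2
= 185.45 N

185.45 N


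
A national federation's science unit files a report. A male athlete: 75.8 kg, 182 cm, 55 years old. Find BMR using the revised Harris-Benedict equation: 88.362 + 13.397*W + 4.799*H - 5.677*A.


Intercept = 88.362
Weight contribution = 13.397 * 75.8 = 1015.4926
Height contribution = 4.799 * 182 = 873.418
Age contribution = 5.677 * 55 = 312.235
BMR = 88.362 + 1015.4926 + 873.418 - 312.235
= 1665.04 kcal/day

1665.04 kcal/day


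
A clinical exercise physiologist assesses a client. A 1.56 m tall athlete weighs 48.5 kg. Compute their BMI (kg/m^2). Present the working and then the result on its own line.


height^2 = 2.4336 m^2
BMI = 48.5 / 2.4336 = 19.93 kg/m^2

19.93 kg/m^2


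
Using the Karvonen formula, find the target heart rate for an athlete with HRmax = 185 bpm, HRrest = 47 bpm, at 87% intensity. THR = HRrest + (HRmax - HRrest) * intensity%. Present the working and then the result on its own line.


HRR = 185 - 47 = 138
THR = 47 + 138 * 0.87
= 47 + 120.06
= 167.06 bpm

167.06 bpm


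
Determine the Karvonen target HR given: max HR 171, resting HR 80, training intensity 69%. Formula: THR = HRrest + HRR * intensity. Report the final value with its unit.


HRR = HRmax - HRrest = 171 - 80 = 91
THR = 80 + 91 * 0.69
= 142.79 bpm

142.79 bpm


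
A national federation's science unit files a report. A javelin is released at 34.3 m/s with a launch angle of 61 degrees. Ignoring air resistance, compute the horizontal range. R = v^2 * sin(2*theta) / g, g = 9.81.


Launch speed squared = 1176.49
sin(2 * 61 deg) = 0.848048
Range = 1176.49 * 0.848048 / 9.81
= 101.704 m

101.704 m


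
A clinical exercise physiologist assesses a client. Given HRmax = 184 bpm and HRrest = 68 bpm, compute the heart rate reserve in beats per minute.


Heart rate reserve = maximum HR minus resting HR
HRR = 184 - 68 = 116 bpm

116 bpm


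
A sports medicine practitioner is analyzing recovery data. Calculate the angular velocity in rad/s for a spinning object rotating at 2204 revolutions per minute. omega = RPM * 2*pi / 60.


omega = RPM * 2*pi / 60
= 2204 * 6.28318531 / 60
= 230.802 rad/s

230.802 rad/s


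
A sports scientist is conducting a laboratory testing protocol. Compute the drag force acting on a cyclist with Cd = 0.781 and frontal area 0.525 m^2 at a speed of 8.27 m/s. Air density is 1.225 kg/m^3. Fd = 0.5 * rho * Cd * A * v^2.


Step 1: v^2 = 68.3929
Step 2: Fd = 0.5 * 1.225 * 0.781 * 0.525 * 68.3929
= 17.176 N

17.176 N


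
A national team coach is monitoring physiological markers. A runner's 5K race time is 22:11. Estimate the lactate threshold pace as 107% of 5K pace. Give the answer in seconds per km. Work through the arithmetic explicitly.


Total race time = 22*60 + 11 = 1331 seconds
5K pace = 1331 / 5 = 266.2 sec/km
LT pace = 266.2 * 1.07 = 284.83 sec/km

284.83 s/km


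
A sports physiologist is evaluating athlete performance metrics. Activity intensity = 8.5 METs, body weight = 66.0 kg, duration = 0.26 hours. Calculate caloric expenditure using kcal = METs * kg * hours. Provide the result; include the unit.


kcal = 8.5 * 66.0 * 0.26
= 561.0 * 0.26
= 145.86 kcal

145.86 kcal


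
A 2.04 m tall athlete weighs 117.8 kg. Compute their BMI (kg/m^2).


height^2 = 4.1616 m^2
BMI = 117.8 / 4.1616 = 28.31 kg/m^2

28.31 kg/m^2


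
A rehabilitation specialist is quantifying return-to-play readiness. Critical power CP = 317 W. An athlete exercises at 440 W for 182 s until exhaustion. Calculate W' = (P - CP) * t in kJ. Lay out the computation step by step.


P - CP = 440 - 317 = 123 W
W' = 123 * 182 = 22386 J
= 22386 / 1000 = 22.386 kJ

22.386 kJ


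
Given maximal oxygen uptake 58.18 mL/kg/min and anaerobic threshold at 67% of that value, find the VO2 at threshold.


Percentage as decimal = 0.67
VO2 at AT = 58.18 * 0.67 = 38.98 mL/kg/min

38.98 mL/kg/min


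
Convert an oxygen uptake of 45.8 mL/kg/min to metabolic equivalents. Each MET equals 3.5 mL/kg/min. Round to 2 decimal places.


One MET = 3.5 mL/kg/min
Number of METs = 45.8 / 3.5
= 13.09 METs

13.09 METs


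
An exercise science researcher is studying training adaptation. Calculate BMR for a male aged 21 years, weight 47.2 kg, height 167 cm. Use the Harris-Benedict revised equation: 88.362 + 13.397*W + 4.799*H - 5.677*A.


Substituting values:
W term = 13.397 * 47.2 = 632.3384
H term = 4.799 * 167 = 801.433
A term = 5.677 * 21 = 119.217
BMR = 1402.92 kcal/day

1402.92 kcal/day


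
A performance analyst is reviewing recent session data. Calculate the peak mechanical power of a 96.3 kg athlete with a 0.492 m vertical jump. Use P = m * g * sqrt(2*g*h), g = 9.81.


First, sqrt(2gh) = sqrt(2 * 9.81 * 0.492)
= sqrt(9.65304) = 3.106934 m/s
Power = 96.3 * 9.81 * 3.106934 = 2935.13 W

2935.13 W


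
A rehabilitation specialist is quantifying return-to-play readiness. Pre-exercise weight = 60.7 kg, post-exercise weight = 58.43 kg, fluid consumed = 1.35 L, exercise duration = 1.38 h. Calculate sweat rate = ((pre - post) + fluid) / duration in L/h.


Weight loss = 60.7 - 58.43 = 2.27 kg (approx L)
Total sweat = 2.27 + 1.35 = 3.62 L
Sweat rate = 3.62 / 1.38 = 2.623 L/h

2.623 L/h


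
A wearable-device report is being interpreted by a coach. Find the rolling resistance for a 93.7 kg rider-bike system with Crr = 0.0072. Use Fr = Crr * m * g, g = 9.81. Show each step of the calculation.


m * g = 93.7 * 9.81 = 919.197 N
Fr = 0.0072 * 919.197 = 6.618 N

6.618 N


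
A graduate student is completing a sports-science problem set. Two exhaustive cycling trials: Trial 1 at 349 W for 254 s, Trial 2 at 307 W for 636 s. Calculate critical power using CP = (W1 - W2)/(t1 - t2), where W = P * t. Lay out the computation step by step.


W1 = 349 * 254 = 88646 J
W2 = 307 * 636 = 195252 J
CP = (88646 - 195252) / (254 - 636)
= -106606 / -382
= 279.07 W

279.07 W


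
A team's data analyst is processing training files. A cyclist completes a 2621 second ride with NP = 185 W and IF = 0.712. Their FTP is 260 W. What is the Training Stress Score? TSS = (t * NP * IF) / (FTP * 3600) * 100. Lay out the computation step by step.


t * NP * IF = 2621 * 185 * 0.712 = 345238.12
FTP * 3600 = 936000
TSS = (345238.12 / 936000) * 100 = 36.88

36.88 TSS


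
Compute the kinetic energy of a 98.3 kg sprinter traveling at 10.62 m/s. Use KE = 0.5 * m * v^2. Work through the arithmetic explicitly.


Velocity squared = 112.7844
KE = 0.5 * 98.3 * 112.7844 = 5543.35 J

5543.35 J


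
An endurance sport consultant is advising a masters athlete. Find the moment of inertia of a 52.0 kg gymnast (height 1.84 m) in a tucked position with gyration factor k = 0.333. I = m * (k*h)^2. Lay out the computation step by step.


Radius of gyration = 0.333 * 1.84 = 0.61272 m
I = 52.0 * 0.61272^2
= 52.0 * 0.375426
= 19.522 kg*m^2

19.522 kg*m^2


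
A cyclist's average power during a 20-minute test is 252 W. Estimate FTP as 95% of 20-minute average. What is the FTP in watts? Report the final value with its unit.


FTP = 20-min power * 0.95
= 252 * 0.95
= 239.4 W

239.4 W


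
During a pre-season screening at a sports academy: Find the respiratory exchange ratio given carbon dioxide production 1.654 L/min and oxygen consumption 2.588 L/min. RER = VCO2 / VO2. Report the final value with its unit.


VCO2 = 1.654 L/min
VO2 = 2.588 L/min
RER = 1.654 / 2.588 = 0.6391

0.6391


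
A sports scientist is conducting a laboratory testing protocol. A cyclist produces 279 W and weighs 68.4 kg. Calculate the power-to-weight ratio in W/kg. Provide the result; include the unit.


P/W = power / mass
= 279 / 68.4
= 4.079 W/kg

4.079 W/kg


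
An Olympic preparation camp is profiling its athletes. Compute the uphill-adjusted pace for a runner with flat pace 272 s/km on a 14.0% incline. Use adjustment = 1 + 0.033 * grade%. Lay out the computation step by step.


Adjustment factor = 1 + 0.033 * 14.0 = 1.462
Grade-adjusted pace = 272 * 1.462 = 397.66 s/km

397.66 s/km


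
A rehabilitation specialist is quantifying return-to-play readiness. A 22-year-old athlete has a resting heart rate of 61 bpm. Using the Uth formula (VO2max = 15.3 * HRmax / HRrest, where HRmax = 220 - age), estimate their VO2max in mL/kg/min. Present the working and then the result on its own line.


HRmax = 220 - 22 = 198 bpm
Ratio = HRmax / HRrest = 198 / 61 = 3.2459
VO2max = 15.3 * 3.2459 = 49.66 mL/kg/min

49.66 mL/kg/min


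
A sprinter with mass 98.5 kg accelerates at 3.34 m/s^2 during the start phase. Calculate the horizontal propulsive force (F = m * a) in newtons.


F = m * a
= 98.5 * 3.34
= 328.99 N

328.99 N


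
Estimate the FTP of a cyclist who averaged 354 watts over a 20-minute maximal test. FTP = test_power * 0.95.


FTP = 354 * 0.95 = 336.3 W

336.3 W


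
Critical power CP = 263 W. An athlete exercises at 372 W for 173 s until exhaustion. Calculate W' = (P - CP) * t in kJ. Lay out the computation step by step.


P - CP = 372 - 263 = 109 W
W' = 109 * 173 = 18857 J
= 18857 / 1000 = 18.857 kJ

18.857 kJ


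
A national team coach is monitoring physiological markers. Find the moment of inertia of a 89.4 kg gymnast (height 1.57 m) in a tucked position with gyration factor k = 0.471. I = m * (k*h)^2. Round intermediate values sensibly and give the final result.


Radius of gyration = 0.471 * 1.57 = 0.73947 m
I = 89.4 * 0.73947^2
= 89.4 * 0.546816
= 48.885 kg*m^2

48.885 kg*m^2


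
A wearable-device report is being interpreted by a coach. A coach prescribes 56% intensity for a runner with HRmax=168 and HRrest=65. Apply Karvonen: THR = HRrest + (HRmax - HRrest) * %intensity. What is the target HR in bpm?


Heart rate reserve = 168 - 65 = 103
Intensity fraction = 56 / 100 = 0.56
THR = 65 + 103 * 0.56 = 122.68 bpm

122.68 bpm


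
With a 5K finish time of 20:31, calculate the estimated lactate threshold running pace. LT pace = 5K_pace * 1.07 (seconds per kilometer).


Race duration = 1231 s for 5 km
Average pace = 1231 / 5 = 246.2 s/km
LT pace = 246.2 * 1.07
= 263.43 s/km

263.43 s/km


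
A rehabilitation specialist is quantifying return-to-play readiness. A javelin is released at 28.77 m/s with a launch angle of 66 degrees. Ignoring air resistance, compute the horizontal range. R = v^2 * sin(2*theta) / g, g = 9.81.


Launch speed squared = 827.7129
sin(2 * 66 deg) = 0.743145
Range = 827.7129 * 0.743145 / 9.81
= 62.702 m

62.702 m


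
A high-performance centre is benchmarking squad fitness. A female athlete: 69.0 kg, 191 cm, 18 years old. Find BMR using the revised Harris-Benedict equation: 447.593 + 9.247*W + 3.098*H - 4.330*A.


Intercept = 447.593
Weight contribution = 9.247 * 69.0 = 638.043
Height contribution = 3.098 * 191 = 591.718
Age contribution = 4.33 * 18 = 77.94
BMR = 447.593 + 638.043 + 591.718 - 77.94
= 1599.41 kcal/day

1599.41 kcal/day


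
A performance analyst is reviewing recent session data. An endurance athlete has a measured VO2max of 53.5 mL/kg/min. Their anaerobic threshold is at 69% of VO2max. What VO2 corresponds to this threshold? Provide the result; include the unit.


Anaerobic threshold VO2 = VO2max * 69%
= 53.5 * 0.69
= 36.92 mL/kg/min

36.92 mL/kg/min


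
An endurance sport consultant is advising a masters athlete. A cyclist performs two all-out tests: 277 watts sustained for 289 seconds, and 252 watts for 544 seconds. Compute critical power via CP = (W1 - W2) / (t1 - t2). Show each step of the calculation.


W1 = P1 * t1 = 277 * 289 = 80053 J
W2 = P2 * t2 = 252 * 544 = 137088 J
CP = (80053 - 137088) / (289 - 544)
= 223.67 W

223.67 W


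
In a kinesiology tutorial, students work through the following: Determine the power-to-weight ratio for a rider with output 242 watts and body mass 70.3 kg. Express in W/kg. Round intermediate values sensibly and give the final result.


P/W = 242 / 70.3 = 3.442 W/kg

3.442 W/kg


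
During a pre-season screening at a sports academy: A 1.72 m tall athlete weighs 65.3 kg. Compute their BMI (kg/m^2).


height^2 = 2.9584 m^2
BMI = 65.3 / 2.9584 = 22.07 kg/m^2

22.07 kg/m^2


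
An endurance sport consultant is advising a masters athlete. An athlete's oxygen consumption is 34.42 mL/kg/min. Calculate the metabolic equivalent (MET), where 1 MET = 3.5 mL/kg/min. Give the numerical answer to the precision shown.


MET = VO2 / 3.5
= 34.42 / 3.5
= 9.83 METs

9.83 METs


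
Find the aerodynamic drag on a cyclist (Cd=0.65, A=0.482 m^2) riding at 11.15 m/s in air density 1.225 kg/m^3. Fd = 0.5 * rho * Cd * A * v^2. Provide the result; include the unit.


Fd = 0.5 * 1.225 * 0.65 * 0.482 * 11.15^2
= 0.5 * 1.225 * 0.65 * 0.482 * 124.3225
= 23.857 N

23.857 N


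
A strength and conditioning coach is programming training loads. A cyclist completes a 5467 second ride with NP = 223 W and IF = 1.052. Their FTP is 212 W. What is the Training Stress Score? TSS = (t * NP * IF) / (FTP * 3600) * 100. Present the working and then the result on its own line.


t * NP * IF = 5467 * 223 * 1.052 = 1282536.332
FTP * 3600 = 763200
TSS = (1282536.332 / 763200) * 100 = 168.05

168.05 TSS


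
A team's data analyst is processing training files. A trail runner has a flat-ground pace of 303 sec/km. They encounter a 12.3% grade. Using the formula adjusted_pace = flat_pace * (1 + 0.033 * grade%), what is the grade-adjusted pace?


Grade factor = 1 + 0.033 * 12.3 = 1.4059
Adjusted = 303 * 1.4059 = 425.99 sec/km

425.99 s/km


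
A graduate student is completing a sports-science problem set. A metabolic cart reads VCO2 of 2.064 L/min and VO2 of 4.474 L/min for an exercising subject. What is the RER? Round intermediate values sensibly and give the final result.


RER = VCO2 / VO2 = 2.064 / 4.474 = 0.4613

0.4613


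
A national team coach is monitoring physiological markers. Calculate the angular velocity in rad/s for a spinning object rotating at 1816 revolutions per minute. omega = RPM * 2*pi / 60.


omega = RPM * 2*pi / 60
= 1816 * 6.28318531 / 60
= 190.171 rad/s

190.171 rad/s


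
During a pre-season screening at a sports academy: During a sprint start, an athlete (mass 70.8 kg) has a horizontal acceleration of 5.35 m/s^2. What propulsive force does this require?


Propulsive force = mass * acceleration
= 70.8 kg * 5.35 m/s^2
= 378.78 N

378.78 N


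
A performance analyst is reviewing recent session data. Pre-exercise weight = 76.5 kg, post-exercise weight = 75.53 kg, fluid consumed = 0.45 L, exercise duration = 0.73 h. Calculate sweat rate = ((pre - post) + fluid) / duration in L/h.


Weight loss = 76.5 - 75.53 = 0.97 kg (approx L)
Total sweat = 0.97 + 0.45 = 1.42 L
Sweat rate = 1.42 / 0.73 = 1.945 L/h

1.945 L/h


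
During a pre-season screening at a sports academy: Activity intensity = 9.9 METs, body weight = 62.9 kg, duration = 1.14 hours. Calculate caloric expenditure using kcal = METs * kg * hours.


kcal = 9.9 * 62.9 * 1.14
= 622.71 * 1.14
= 709.89 kcal

709.89 kcal


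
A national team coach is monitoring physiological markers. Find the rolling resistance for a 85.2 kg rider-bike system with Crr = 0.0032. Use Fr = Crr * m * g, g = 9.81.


m * g = 85.2 * 9.81 = 835.812 N
Fr = 0.0032 * 835.812 = 2.675 N

2.675 N


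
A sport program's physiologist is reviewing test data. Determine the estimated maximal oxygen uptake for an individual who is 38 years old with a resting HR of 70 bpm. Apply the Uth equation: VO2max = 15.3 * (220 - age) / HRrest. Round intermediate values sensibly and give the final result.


HRmax = 220 - 38 = 182
VO2max = 15.3 * (182 / 70)
= 15.3 * 2.6
= 39.78 mL/kg/min

39.78 mL/kg/min


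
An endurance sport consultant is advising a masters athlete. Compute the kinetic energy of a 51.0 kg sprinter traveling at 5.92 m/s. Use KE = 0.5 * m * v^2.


Velocity squared = 35.0464
KE = 0.5 * 51.0 * 35.0464 = 893.68 J

893.68 J


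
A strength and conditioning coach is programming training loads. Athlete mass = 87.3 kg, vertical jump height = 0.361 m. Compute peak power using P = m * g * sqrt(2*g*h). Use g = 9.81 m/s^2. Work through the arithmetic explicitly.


sqrt(2 * 9.81 * 0.361) = sqrt(7.08282) = 2.661357 m/s
P = 87.3 * 9.81 * 2.661357
= 2279.22 W

2279.22 W


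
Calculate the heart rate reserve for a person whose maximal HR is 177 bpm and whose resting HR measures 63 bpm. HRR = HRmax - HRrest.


HRmax = 177 bpm
HRrest = 63 bpm
HRR = 177 - 63 = 114 bpm

114 bpm


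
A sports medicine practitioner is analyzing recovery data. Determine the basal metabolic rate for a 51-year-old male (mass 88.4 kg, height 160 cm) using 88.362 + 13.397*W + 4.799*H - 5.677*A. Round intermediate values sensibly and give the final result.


BMR = 88.362 + 13.397*88.4 + 4.799*160 - 5.677*51
= 1750.97 kcal/day

1750.97 kcal/day


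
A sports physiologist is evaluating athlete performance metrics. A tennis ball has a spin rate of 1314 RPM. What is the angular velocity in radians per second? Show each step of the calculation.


Convert RPM to rad/s: multiply by 2*pi and divide by 60
omega = 1314 * 2 * pi / 60
= 137.602 rad/s

137.602 rad/s


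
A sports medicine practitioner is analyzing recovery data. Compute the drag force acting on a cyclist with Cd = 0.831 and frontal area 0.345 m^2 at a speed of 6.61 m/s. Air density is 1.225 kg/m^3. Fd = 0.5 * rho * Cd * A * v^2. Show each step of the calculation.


Step 1: v^2 = 43.6921
Step 2: Fd = 0.5 * 1.225 * 0.831 * 0.345 * 43.6921
= 7.672 N

7.672 N


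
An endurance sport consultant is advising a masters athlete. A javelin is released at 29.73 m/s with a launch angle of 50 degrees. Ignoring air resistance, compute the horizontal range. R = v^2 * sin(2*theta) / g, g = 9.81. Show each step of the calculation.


Launch speed squared = 883.8729
sin(2 * 50 deg) = 0.984808
Range = 883.8729 * 0.984808 / 9.81
= 88.73 m

88.73 m


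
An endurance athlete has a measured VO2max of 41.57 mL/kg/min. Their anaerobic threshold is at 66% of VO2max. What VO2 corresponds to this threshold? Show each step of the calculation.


Anaerobic threshold VO2 = VO2max * 66%
= 41.57 * 0.66
= 27.44 mL/kg/min

27.44 mL/kg/min


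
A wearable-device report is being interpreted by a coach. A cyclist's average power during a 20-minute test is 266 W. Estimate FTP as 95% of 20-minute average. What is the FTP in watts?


FTP = 20-min power * 0.95
= 266 * 0.95
= 252.7 W

252.7 W


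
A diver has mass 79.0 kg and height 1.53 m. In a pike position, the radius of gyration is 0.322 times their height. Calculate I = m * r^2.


r = 0.322 * 1.53 = 0.49266 m
I = m * r^2 = 79.0 * 0.242714 = 19.174 kg*m^2

19.174 kg*m^2


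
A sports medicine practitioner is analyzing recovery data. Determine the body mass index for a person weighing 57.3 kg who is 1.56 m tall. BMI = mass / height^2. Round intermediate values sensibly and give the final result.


BMI = mass / height^2
= 57.3 / 1.56^2
= 57.3 / 2.4336
= 23.55 kg/m^2

23.55 kg/m^2


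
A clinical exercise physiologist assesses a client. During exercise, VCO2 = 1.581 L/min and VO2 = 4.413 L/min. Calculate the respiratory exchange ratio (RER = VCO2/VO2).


RER = VCO2 / VO2
= 1.581 / 4.413
= 0.3583

0.3583


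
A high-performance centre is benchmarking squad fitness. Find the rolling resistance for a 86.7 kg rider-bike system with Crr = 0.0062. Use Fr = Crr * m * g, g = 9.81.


m * g = 86.7 * 9.81 = 850.527 N
Fr = 0.0062 * 850.527 = 5.273 N

5.273 N
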